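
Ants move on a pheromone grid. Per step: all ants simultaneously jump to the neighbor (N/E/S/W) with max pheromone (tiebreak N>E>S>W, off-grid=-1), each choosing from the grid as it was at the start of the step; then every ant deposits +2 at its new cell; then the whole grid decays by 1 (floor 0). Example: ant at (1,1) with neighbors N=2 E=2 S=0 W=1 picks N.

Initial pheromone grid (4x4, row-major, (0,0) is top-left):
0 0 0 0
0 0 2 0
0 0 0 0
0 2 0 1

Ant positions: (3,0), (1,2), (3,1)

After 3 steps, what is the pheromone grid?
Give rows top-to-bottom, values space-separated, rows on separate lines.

After step 1: ants at (3,1),(0,2),(2,1)
  0 0 1 0
  0 0 1 0
  0 1 0 0
  0 3 0 0
After step 2: ants at (2,1),(1,2),(3,1)
  0 0 0 0
  0 0 2 0
  0 2 0 0
  0 4 0 0
After step 3: ants at (3,1),(0,2),(2,1)
  0 0 1 0
  0 0 1 0
  0 3 0 0
  0 5 0 0

0 0 1 0
0 0 1 0
0 3 0 0
0 5 0 0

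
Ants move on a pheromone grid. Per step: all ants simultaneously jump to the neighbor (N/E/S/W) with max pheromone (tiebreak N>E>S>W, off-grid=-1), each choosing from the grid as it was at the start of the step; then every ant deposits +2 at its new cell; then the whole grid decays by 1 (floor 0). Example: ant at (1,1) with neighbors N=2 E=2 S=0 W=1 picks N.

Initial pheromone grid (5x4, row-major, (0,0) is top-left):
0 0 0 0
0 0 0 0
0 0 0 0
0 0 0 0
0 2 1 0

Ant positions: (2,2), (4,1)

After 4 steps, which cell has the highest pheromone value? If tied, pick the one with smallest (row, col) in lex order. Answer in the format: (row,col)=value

Answer: (4,1)=2

Derivation:
Step 1: ant0:(2,2)->N->(1,2) | ant1:(4,1)->E->(4,2)
  grid max=2 at (4,2)
Step 2: ant0:(1,2)->N->(0,2) | ant1:(4,2)->W->(4,1)
  grid max=2 at (4,1)
Step 3: ant0:(0,2)->E->(0,3) | ant1:(4,1)->E->(4,2)
  grid max=2 at (4,2)
Step 4: ant0:(0,3)->S->(1,3) | ant1:(4,2)->W->(4,1)
  grid max=2 at (4,1)
Final grid:
  0 0 0 0
  0 0 0 1
  0 0 0 0
  0 0 0 0
  0 2 1 0
Max pheromone 2 at (4,1)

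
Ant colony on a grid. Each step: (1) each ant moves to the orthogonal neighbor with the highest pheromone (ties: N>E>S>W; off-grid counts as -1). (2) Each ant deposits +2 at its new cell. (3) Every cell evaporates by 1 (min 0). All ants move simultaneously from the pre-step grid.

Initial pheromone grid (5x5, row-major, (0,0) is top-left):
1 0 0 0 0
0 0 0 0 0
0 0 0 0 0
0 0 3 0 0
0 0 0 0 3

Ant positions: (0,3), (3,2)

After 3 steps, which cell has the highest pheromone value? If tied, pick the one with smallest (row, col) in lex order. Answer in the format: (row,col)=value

Answer: (3,2)=2

Derivation:
Step 1: ant0:(0,3)->E->(0,4) | ant1:(3,2)->N->(2,2)
  grid max=2 at (3,2)
Step 2: ant0:(0,4)->S->(1,4) | ant1:(2,2)->S->(3,2)
  grid max=3 at (3,2)
Step 3: ant0:(1,4)->N->(0,4) | ant1:(3,2)->N->(2,2)
  grid max=2 at (3,2)
Final grid:
  0 0 0 0 1
  0 0 0 0 0
  0 0 1 0 0
  0 0 2 0 0
  0 0 0 0 0
Max pheromone 2 at (3,2)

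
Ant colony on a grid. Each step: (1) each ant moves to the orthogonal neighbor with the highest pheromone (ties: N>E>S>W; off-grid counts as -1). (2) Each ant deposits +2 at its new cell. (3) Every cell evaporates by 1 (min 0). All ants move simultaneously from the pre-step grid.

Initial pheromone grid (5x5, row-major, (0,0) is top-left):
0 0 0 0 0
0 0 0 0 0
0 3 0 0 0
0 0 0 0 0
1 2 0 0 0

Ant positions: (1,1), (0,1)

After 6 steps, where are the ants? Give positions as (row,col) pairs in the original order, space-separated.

Step 1: ant0:(1,1)->S->(2,1) | ant1:(0,1)->E->(0,2)
  grid max=4 at (2,1)
Step 2: ant0:(2,1)->N->(1,1) | ant1:(0,2)->E->(0,3)
  grid max=3 at (2,1)
Step 3: ant0:(1,1)->S->(2,1) | ant1:(0,3)->E->(0,4)
  grid max=4 at (2,1)
Step 4: ant0:(2,1)->N->(1,1) | ant1:(0,4)->S->(1,4)
  grid max=3 at (2,1)
Step 5: ant0:(1,1)->S->(2,1) | ant1:(1,4)->N->(0,4)
  grid max=4 at (2,1)
Step 6: ant0:(2,1)->N->(1,1) | ant1:(0,4)->S->(1,4)
  grid max=3 at (2,1)

(1,1) (1,4)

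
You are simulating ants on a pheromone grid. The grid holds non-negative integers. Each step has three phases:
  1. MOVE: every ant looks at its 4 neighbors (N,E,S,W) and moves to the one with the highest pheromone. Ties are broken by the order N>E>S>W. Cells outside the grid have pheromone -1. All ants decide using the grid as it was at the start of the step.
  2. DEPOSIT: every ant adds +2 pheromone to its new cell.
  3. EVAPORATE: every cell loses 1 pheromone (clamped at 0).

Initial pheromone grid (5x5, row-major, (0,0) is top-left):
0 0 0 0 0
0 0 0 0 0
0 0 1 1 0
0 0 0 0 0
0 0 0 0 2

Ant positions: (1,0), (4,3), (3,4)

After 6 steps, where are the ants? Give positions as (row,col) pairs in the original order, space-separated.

Step 1: ant0:(1,0)->N->(0,0) | ant1:(4,3)->E->(4,4) | ant2:(3,4)->S->(4,4)
  grid max=5 at (4,4)
Step 2: ant0:(0,0)->E->(0,1) | ant1:(4,4)->N->(3,4) | ant2:(4,4)->N->(3,4)
  grid max=4 at (4,4)
Step 3: ant0:(0,1)->E->(0,2) | ant1:(3,4)->S->(4,4) | ant2:(3,4)->S->(4,4)
  grid max=7 at (4,4)
Step 4: ant0:(0,2)->E->(0,3) | ant1:(4,4)->N->(3,4) | ant2:(4,4)->N->(3,4)
  grid max=6 at (4,4)
Step 5: ant0:(0,3)->E->(0,4) | ant1:(3,4)->S->(4,4) | ant2:(3,4)->S->(4,4)
  grid max=9 at (4,4)
Step 6: ant0:(0,4)->S->(1,4) | ant1:(4,4)->N->(3,4) | ant2:(4,4)->N->(3,4)
  grid max=8 at (4,4)

(1,4) (3,4) (3,4)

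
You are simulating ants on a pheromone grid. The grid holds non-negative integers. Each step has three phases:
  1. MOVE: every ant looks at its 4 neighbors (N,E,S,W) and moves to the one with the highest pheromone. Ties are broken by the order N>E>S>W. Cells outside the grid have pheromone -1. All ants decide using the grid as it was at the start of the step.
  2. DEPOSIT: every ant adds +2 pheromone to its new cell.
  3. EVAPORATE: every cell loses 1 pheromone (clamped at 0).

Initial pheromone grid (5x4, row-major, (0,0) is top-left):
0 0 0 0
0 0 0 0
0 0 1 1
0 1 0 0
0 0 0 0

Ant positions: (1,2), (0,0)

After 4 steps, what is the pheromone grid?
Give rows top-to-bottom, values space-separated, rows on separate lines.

After step 1: ants at (2,2),(0,1)
  0 1 0 0
  0 0 0 0
  0 0 2 0
  0 0 0 0
  0 0 0 0
After step 2: ants at (1,2),(0,2)
  0 0 1 0
  0 0 1 0
  0 0 1 0
  0 0 0 0
  0 0 0 0
After step 3: ants at (0,2),(1,2)
  0 0 2 0
  0 0 2 0
  0 0 0 0
  0 0 0 0
  0 0 0 0
After step 4: ants at (1,2),(0,2)
  0 0 3 0
  0 0 3 0
  0 0 0 0
  0 0 0 0
  0 0 0 0

0 0 3 0
0 0 3 0
0 0 0 0
0 0 0 0
0 0 0 0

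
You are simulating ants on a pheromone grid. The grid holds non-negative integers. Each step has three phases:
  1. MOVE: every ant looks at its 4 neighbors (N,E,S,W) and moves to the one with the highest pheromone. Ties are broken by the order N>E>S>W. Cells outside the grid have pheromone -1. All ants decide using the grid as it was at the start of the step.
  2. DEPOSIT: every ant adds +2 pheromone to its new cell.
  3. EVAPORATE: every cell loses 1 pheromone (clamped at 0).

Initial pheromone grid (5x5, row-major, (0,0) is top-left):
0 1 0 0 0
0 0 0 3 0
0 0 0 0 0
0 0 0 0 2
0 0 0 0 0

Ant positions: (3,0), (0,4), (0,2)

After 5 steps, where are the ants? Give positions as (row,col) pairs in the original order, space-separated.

Step 1: ant0:(3,0)->N->(2,0) | ant1:(0,4)->S->(1,4) | ant2:(0,2)->W->(0,1)
  grid max=2 at (0,1)
Step 2: ant0:(2,0)->N->(1,0) | ant1:(1,4)->W->(1,3) | ant2:(0,1)->E->(0,2)
  grid max=3 at (1,3)
Step 3: ant0:(1,0)->N->(0,0) | ant1:(1,3)->N->(0,3) | ant2:(0,2)->W->(0,1)
  grid max=2 at (0,1)
Step 4: ant0:(0,0)->E->(0,1) | ant1:(0,3)->S->(1,3) | ant2:(0,1)->W->(0,0)
  grid max=3 at (0,1)
Step 5: ant0:(0,1)->W->(0,0) | ant1:(1,3)->N->(0,3) | ant2:(0,0)->E->(0,1)
  grid max=4 at (0,1)

(0,0) (0,3) (0,1)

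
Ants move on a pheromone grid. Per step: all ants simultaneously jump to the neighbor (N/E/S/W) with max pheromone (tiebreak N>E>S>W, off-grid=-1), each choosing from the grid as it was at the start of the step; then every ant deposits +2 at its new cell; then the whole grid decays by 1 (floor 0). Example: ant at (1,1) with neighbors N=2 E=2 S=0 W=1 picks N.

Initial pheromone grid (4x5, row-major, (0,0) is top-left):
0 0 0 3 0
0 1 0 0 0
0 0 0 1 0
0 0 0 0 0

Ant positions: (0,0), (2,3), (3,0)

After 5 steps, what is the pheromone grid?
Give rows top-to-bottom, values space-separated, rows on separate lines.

After step 1: ants at (0,1),(1,3),(2,0)
  0 1 0 2 0
  0 0 0 1 0
  1 0 0 0 0
  0 0 0 0 0
After step 2: ants at (0,2),(0,3),(1,0)
  0 0 1 3 0
  1 0 0 0 0
  0 0 0 0 0
  0 0 0 0 0
After step 3: ants at (0,3),(0,2),(0,0)
  1 0 2 4 0
  0 0 0 0 0
  0 0 0 0 0
  0 0 0 0 0
After step 4: ants at (0,2),(0,3),(0,1)
  0 1 3 5 0
  0 0 0 0 0
  0 0 0 0 0
  0 0 0 0 0
After step 5: ants at (0,3),(0,2),(0,2)
  0 0 6 6 0
  0 0 0 0 0
  0 0 0 0 0
  0 0 0 0 0

0 0 6 6 0
0 0 0 0 0
0 0 0 0 0
0 0 0 0 0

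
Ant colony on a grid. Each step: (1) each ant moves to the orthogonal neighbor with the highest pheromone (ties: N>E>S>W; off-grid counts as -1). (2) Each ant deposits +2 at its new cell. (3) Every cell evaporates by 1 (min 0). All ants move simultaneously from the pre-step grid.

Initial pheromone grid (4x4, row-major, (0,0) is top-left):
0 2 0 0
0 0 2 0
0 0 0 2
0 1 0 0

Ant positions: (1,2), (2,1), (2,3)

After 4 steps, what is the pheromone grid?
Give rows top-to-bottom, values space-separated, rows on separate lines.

After step 1: ants at (0,2),(3,1),(1,3)
  0 1 1 0
  0 0 1 1
  0 0 0 1
  0 2 0 0
After step 2: ants at (1,2),(2,1),(2,3)
  0 0 0 0
  0 0 2 0
  0 1 0 2
  0 1 0 0
After step 3: ants at (0,2),(3,1),(1,3)
  0 0 1 0
  0 0 1 1
  0 0 0 1
  0 2 0 0
After step 4: ants at (1,2),(2,1),(2,3)
  0 0 0 0
  0 0 2 0
  0 1 0 2
  0 1 0 0

0 0 0 0
0 0 2 0
0 1 0 2
0 1 0 0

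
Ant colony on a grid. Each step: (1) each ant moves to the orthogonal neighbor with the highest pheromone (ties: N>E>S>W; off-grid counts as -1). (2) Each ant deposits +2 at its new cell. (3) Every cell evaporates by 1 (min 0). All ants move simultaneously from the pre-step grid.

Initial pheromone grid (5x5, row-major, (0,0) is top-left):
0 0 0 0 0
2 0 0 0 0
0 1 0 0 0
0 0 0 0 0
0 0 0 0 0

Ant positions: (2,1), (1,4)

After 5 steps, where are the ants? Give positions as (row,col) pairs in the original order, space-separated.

Step 1: ant0:(2,1)->N->(1,1) | ant1:(1,4)->N->(0,4)
  grid max=1 at (0,4)
Step 2: ant0:(1,1)->W->(1,0) | ant1:(0,4)->S->(1,4)
  grid max=2 at (1,0)
Step 3: ant0:(1,0)->N->(0,0) | ant1:(1,4)->N->(0,4)
  grid max=1 at (0,0)
Step 4: ant0:(0,0)->S->(1,0) | ant1:(0,4)->S->(1,4)
  grid max=2 at (1,0)
Step 5: ant0:(1,0)->N->(0,0) | ant1:(1,4)->N->(0,4)
  grid max=1 at (0,0)

(0,0) (0,4)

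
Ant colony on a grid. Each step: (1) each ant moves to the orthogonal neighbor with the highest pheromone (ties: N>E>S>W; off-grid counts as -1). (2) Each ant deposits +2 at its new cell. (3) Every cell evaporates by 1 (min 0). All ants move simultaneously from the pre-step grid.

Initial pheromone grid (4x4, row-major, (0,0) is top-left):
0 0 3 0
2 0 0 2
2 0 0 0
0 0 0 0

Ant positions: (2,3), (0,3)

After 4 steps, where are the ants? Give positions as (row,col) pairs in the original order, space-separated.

Step 1: ant0:(2,3)->N->(1,3) | ant1:(0,3)->W->(0,2)
  grid max=4 at (0,2)
Step 2: ant0:(1,3)->N->(0,3) | ant1:(0,2)->E->(0,3)
  grid max=3 at (0,2)
Step 3: ant0:(0,3)->W->(0,2) | ant1:(0,3)->W->(0,2)
  grid max=6 at (0,2)
Step 4: ant0:(0,2)->E->(0,3) | ant1:(0,2)->E->(0,3)
  grid max=5 at (0,2)

(0,3) (0,3)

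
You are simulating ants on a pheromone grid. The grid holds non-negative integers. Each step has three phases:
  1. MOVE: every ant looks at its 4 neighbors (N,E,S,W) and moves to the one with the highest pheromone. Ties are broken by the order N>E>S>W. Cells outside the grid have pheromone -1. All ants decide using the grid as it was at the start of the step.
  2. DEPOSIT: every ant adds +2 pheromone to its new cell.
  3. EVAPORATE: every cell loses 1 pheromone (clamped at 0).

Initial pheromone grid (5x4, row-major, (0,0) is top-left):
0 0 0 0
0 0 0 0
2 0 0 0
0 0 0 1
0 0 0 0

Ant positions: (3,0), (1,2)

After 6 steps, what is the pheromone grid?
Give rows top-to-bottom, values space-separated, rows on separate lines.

After step 1: ants at (2,0),(0,2)
  0 0 1 0
  0 0 0 0
  3 0 0 0
  0 0 0 0
  0 0 0 0
After step 2: ants at (1,0),(0,3)
  0 0 0 1
  1 0 0 0
  2 0 0 0
  0 0 0 0
  0 0 0 0
After step 3: ants at (2,0),(1,3)
  0 0 0 0
  0 0 0 1
  3 0 0 0
  0 0 0 0
  0 0 0 0
After step 4: ants at (1,0),(0,3)
  0 0 0 1
  1 0 0 0
  2 0 0 0
  0 0 0 0
  0 0 0 0
After step 5: ants at (2,0),(1,3)
  0 0 0 0
  0 0 0 1
  3 0 0 0
  0 0 0 0
  0 0 0 0
After step 6: ants at (1,0),(0,3)
  0 0 0 1
  1 0 0 0
  2 0 0 0
  0 0 0 0
  0 0 0 0

0 0 0 1
1 0 0 0
2 0 0 0
0 0 0 0
0 0 0 0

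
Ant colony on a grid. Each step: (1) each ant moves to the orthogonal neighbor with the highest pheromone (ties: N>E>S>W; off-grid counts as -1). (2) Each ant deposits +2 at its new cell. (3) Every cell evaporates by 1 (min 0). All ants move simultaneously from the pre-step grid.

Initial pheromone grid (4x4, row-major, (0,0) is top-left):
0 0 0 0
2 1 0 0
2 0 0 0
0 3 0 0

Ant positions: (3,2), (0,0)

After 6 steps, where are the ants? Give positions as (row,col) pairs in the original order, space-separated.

Step 1: ant0:(3,2)->W->(3,1) | ant1:(0,0)->S->(1,0)
  grid max=4 at (3,1)
Step 2: ant0:(3,1)->N->(2,1) | ant1:(1,0)->S->(2,0)
  grid max=3 at (3,1)
Step 3: ant0:(2,1)->S->(3,1) | ant1:(2,0)->N->(1,0)
  grid max=4 at (3,1)
Step 4: ant0:(3,1)->N->(2,1) | ant1:(1,0)->S->(2,0)
  grid max=3 at (3,1)
Step 5: ant0:(2,1)->S->(3,1) | ant1:(2,0)->N->(1,0)
  grid max=4 at (3,1)
Step 6: ant0:(3,1)->N->(2,1) | ant1:(1,0)->S->(2,0)
  grid max=3 at (3,1)

(2,1) (2,0)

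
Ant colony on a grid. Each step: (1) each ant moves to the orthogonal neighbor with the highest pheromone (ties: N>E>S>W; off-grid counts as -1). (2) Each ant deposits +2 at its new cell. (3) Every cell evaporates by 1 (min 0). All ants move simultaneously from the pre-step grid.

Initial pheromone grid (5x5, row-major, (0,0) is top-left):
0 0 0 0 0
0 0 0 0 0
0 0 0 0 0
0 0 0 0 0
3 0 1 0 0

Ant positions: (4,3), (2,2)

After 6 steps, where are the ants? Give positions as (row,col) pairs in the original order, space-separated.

Step 1: ant0:(4,3)->W->(4,2) | ant1:(2,2)->N->(1,2)
  grid max=2 at (4,0)
Step 2: ant0:(4,2)->N->(3,2) | ant1:(1,2)->N->(0,2)
  grid max=1 at (0,2)
Step 3: ant0:(3,2)->S->(4,2) | ant1:(0,2)->E->(0,3)
  grid max=2 at (4,2)
Step 4: ant0:(4,2)->N->(3,2) | ant1:(0,3)->E->(0,4)
  grid max=1 at (0,4)
Step 5: ant0:(3,2)->S->(4,2) | ant1:(0,4)->S->(1,4)
  grid max=2 at (4,2)
Step 6: ant0:(4,2)->N->(3,2) | ant1:(1,4)->N->(0,4)
  grid max=1 at (0,4)

(3,2) (0,4)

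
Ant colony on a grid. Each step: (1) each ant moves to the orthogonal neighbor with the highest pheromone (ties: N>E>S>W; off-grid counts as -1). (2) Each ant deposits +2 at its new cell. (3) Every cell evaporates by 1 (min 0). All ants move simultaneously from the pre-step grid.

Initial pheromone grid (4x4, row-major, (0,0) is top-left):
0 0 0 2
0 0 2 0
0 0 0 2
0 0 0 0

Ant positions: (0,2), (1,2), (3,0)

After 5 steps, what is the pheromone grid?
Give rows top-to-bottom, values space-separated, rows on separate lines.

After step 1: ants at (0,3),(0,2),(2,0)
  0 0 1 3
  0 0 1 0
  1 0 0 1
  0 0 0 0
After step 2: ants at (0,2),(0,3),(1,0)
  0 0 2 4
  1 0 0 0
  0 0 0 0
  0 0 0 0
After step 3: ants at (0,3),(0,2),(0,0)
  1 0 3 5
  0 0 0 0
  0 0 0 0
  0 0 0 0
After step 4: ants at (0,2),(0,3),(0,1)
  0 1 4 6
  0 0 0 0
  0 0 0 0
  0 0 0 0
After step 5: ants at (0,3),(0,2),(0,2)
  0 0 7 7
  0 0 0 0
  0 0 0 0
  0 0 0 0

0 0 7 7
0 0 0 0
0 0 0 0
0 0 0 0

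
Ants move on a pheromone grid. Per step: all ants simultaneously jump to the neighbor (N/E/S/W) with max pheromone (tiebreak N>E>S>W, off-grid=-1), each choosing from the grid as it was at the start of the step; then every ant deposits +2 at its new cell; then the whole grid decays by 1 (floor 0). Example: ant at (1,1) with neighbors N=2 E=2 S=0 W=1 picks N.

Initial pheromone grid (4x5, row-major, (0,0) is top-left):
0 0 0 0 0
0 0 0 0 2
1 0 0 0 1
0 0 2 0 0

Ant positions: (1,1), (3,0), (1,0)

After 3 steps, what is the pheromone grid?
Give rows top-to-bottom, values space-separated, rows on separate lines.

After step 1: ants at (0,1),(2,0),(2,0)
  0 1 0 0 0
  0 0 0 0 1
  4 0 0 0 0
  0 0 1 0 0
After step 2: ants at (0,2),(1,0),(1,0)
  0 0 1 0 0
  3 0 0 0 0
  3 0 0 0 0
  0 0 0 0 0
After step 3: ants at (0,3),(2,0),(2,0)
  0 0 0 1 0
  2 0 0 0 0
  6 0 0 0 0
  0 0 0 0 0

0 0 0 1 0
2 0 0 0 0
6 0 0 0 0
0 0 0 0 0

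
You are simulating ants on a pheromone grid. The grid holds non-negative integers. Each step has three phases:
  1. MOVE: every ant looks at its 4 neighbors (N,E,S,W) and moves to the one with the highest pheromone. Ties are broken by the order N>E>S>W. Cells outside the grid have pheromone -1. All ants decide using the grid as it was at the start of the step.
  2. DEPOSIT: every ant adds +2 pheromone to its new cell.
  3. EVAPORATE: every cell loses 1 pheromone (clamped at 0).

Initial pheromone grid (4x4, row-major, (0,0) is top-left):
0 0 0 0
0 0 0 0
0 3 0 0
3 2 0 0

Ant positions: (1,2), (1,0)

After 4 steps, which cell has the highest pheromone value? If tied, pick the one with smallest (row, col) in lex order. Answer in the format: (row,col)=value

Answer: (0,3)=3

Derivation:
Step 1: ant0:(1,2)->N->(0,2) | ant1:(1,0)->N->(0,0)
  grid max=2 at (2,1)
Step 2: ant0:(0,2)->E->(0,3) | ant1:(0,0)->E->(0,1)
  grid max=1 at (0,1)
Step 3: ant0:(0,3)->S->(1,3) | ant1:(0,1)->E->(0,2)
  grid max=1 at (0,2)
Step 4: ant0:(1,3)->N->(0,3) | ant1:(0,2)->E->(0,3)
  grid max=3 at (0,3)
Final grid:
  0 0 0 3
  0 0 0 0
  0 0 0 0
  0 0 0 0
Max pheromone 3 at (0,3)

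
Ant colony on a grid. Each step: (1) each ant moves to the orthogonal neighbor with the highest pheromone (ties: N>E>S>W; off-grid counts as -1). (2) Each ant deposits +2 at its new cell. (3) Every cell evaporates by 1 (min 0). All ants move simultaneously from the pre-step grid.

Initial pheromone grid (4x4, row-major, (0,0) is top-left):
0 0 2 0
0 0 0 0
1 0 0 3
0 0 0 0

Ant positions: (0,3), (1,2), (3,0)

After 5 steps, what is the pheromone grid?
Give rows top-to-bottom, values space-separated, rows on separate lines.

After step 1: ants at (0,2),(0,2),(2,0)
  0 0 5 0
  0 0 0 0
  2 0 0 2
  0 0 0 0
After step 2: ants at (0,3),(0,3),(1,0)
  0 0 4 3
  1 0 0 0
  1 0 0 1
  0 0 0 0
After step 3: ants at (0,2),(0,2),(2,0)
  0 0 7 2
  0 0 0 0
  2 0 0 0
  0 0 0 0
After step 4: ants at (0,3),(0,3),(1,0)
  0 0 6 5
  1 0 0 0
  1 0 0 0
  0 0 0 0
After step 5: ants at (0,2),(0,2),(2,0)
  0 0 9 4
  0 0 0 0
  2 0 0 0
  0 0 0 0

0 0 9 4
0 0 0 0
2 0 0 0
0 0 0 0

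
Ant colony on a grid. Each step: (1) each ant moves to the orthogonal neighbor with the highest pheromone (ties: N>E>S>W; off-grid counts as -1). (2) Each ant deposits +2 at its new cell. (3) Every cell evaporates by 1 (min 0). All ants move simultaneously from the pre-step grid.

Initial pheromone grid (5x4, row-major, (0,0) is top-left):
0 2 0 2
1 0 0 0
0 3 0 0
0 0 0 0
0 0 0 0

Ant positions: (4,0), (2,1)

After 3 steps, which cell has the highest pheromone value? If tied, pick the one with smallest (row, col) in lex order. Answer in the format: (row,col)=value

Answer: (2,1)=4

Derivation:
Step 1: ant0:(4,0)->N->(3,0) | ant1:(2,1)->N->(1,1)
  grid max=2 at (2,1)
Step 2: ant0:(3,0)->N->(2,0) | ant1:(1,1)->S->(2,1)
  grid max=3 at (2,1)
Step 3: ant0:(2,0)->E->(2,1) | ant1:(2,1)->W->(2,0)
  grid max=4 at (2,1)
Final grid:
  0 0 0 0
  0 0 0 0
  2 4 0 0
  0 0 0 0
  0 0 0 0
Max pheromone 4 at (2,1)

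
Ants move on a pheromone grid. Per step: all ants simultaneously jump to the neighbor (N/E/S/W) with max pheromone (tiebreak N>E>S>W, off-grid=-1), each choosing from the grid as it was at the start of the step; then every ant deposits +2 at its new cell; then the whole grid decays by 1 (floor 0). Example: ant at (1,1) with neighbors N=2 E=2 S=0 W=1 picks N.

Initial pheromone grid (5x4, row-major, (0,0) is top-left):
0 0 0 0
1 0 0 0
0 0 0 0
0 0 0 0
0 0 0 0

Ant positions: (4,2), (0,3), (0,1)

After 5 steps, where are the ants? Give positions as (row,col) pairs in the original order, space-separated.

Step 1: ant0:(4,2)->N->(3,2) | ant1:(0,3)->S->(1,3) | ant2:(0,1)->E->(0,2)
  grid max=1 at (0,2)
Step 2: ant0:(3,2)->N->(2,2) | ant1:(1,3)->N->(0,3) | ant2:(0,2)->E->(0,3)
  grid max=3 at (0,3)
Step 3: ant0:(2,2)->N->(1,2) | ant1:(0,3)->S->(1,3) | ant2:(0,3)->S->(1,3)
  grid max=3 at (1,3)
Step 4: ant0:(1,2)->E->(1,3) | ant1:(1,3)->N->(0,3) | ant2:(1,3)->N->(0,3)
  grid max=5 at (0,3)
Step 5: ant0:(1,3)->N->(0,3) | ant1:(0,3)->S->(1,3) | ant2:(0,3)->S->(1,3)
  grid max=7 at (1,3)

(0,3) (1,3) (1,3)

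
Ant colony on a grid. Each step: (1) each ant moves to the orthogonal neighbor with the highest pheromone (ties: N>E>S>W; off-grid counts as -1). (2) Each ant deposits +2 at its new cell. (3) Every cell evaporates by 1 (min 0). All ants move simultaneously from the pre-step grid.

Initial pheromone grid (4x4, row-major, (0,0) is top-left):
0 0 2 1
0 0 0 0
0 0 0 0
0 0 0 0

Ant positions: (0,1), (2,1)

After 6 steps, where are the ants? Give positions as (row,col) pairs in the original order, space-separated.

Step 1: ant0:(0,1)->E->(0,2) | ant1:(2,1)->N->(1,1)
  grid max=3 at (0,2)
Step 2: ant0:(0,2)->E->(0,3) | ant1:(1,1)->N->(0,1)
  grid max=2 at (0,2)
Step 3: ant0:(0,3)->W->(0,2) | ant1:(0,1)->E->(0,2)
  grid max=5 at (0,2)
Step 4: ant0:(0,2)->E->(0,3) | ant1:(0,2)->E->(0,3)
  grid max=4 at (0,2)
Step 5: ant0:(0,3)->W->(0,2) | ant1:(0,3)->W->(0,2)
  grid max=7 at (0,2)
Step 6: ant0:(0,2)->E->(0,3) | ant1:(0,2)->E->(0,3)
  grid max=6 at (0,2)

(0,3) (0,3)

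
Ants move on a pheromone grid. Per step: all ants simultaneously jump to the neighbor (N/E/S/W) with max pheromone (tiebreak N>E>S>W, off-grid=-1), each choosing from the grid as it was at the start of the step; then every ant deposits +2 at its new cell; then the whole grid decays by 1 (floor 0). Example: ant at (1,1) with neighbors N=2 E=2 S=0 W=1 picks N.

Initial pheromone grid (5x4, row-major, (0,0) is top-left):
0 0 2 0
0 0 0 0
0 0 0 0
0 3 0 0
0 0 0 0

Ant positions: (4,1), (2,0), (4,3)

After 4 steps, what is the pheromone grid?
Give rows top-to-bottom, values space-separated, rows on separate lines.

After step 1: ants at (3,1),(1,0),(3,3)
  0 0 1 0
  1 0 0 0
  0 0 0 0
  0 4 0 1
  0 0 0 0
After step 2: ants at (2,1),(0,0),(2,3)
  1 0 0 0
  0 0 0 0
  0 1 0 1
  0 3 0 0
  0 0 0 0
After step 3: ants at (3,1),(0,1),(1,3)
  0 1 0 0
  0 0 0 1
  0 0 0 0
  0 4 0 0
  0 0 0 0
After step 4: ants at (2,1),(0,2),(0,3)
  0 0 1 1
  0 0 0 0
  0 1 0 0
  0 3 0 0
  0 0 0 0

0 0 1 1
0 0 0 0
0 1 0 0
0 3 0 0
0 0 0 0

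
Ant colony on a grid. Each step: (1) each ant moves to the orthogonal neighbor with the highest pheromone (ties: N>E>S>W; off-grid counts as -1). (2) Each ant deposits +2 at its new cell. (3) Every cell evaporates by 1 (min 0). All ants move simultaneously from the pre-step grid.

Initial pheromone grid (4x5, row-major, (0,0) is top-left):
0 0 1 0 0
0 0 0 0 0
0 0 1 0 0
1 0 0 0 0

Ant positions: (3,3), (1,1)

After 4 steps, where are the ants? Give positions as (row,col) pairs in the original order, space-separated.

Step 1: ant0:(3,3)->N->(2,3) | ant1:(1,1)->N->(0,1)
  grid max=1 at (0,1)
Step 2: ant0:(2,3)->N->(1,3) | ant1:(0,1)->E->(0,2)
  grid max=1 at (0,2)
Step 3: ant0:(1,3)->N->(0,3) | ant1:(0,2)->E->(0,3)
  grid max=3 at (0,3)
Step 4: ant0:(0,3)->E->(0,4) | ant1:(0,3)->E->(0,4)
  grid max=3 at (0,4)

(0,4) (0,4)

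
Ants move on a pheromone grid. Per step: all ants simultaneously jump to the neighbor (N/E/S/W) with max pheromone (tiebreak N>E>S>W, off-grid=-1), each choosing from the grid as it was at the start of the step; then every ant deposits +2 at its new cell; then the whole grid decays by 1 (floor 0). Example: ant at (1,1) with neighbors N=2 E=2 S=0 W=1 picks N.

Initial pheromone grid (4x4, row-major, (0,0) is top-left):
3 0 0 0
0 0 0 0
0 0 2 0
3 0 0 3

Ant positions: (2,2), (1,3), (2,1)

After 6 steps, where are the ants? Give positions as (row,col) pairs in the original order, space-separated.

Step 1: ant0:(2,2)->N->(1,2) | ant1:(1,3)->N->(0,3) | ant2:(2,1)->E->(2,2)
  grid max=3 at (2,2)
Step 2: ant0:(1,2)->S->(2,2) | ant1:(0,3)->S->(1,3) | ant2:(2,2)->N->(1,2)
  grid max=4 at (2,2)
Step 3: ant0:(2,2)->N->(1,2) | ant1:(1,3)->W->(1,2) | ant2:(1,2)->S->(2,2)
  grid max=5 at (1,2)
Step 4: ant0:(1,2)->S->(2,2) | ant1:(1,2)->S->(2,2) | ant2:(2,2)->N->(1,2)
  grid max=8 at (2,2)
Step 5: ant0:(2,2)->N->(1,2) | ant1:(2,2)->N->(1,2) | ant2:(1,2)->S->(2,2)
  grid max=9 at (1,2)
Step 6: ant0:(1,2)->S->(2,2) | ant1:(1,2)->S->(2,2) | ant2:(2,2)->N->(1,2)
  grid max=12 at (2,2)

(2,2) (2,2) (1,2)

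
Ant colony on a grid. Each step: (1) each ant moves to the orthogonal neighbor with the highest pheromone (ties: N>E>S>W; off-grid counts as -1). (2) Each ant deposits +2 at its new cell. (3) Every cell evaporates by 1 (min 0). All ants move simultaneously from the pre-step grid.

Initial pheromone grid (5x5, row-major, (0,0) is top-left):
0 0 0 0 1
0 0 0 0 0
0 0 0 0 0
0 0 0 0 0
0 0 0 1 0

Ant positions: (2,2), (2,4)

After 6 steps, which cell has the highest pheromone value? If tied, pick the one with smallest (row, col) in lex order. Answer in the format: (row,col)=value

Step 1: ant0:(2,2)->N->(1,2) | ant1:(2,4)->N->(1,4)
  grid max=1 at (1,2)
Step 2: ant0:(1,2)->N->(0,2) | ant1:(1,4)->N->(0,4)
  grid max=1 at (0,2)
Step 3: ant0:(0,2)->E->(0,3) | ant1:(0,4)->S->(1,4)
  grid max=1 at (0,3)
Step 4: ant0:(0,3)->E->(0,4) | ant1:(1,4)->N->(0,4)
  grid max=3 at (0,4)
Step 5: ant0:(0,4)->S->(1,4) | ant1:(0,4)->S->(1,4)
  grid max=3 at (1,4)
Step 6: ant0:(1,4)->N->(0,4) | ant1:(1,4)->N->(0,4)
  grid max=5 at (0,4)
Final grid:
  0 0 0 0 5
  0 0 0 0 2
  0 0 0 0 0
  0 0 0 0 0
  0 0 0 0 0
Max pheromone 5 at (0,4)

Answer: (0,4)=5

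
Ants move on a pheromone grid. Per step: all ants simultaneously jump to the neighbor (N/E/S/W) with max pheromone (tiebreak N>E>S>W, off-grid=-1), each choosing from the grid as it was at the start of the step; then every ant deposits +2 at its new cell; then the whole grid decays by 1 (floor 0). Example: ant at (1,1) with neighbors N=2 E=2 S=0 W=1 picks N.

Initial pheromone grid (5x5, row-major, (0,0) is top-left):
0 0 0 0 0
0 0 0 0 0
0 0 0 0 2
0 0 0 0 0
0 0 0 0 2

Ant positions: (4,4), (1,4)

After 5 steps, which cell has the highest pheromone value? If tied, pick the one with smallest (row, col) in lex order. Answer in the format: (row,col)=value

Step 1: ant0:(4,4)->N->(3,4) | ant1:(1,4)->S->(2,4)
  grid max=3 at (2,4)
Step 2: ant0:(3,4)->N->(2,4) | ant1:(2,4)->S->(3,4)
  grid max=4 at (2,4)
Step 3: ant0:(2,4)->S->(3,4) | ant1:(3,4)->N->(2,4)
  grid max=5 at (2,4)
Step 4: ant0:(3,4)->N->(2,4) | ant1:(2,4)->S->(3,4)
  grid max=6 at (2,4)
Step 5: ant0:(2,4)->S->(3,4) | ant1:(3,4)->N->(2,4)
  grid max=7 at (2,4)
Final grid:
  0 0 0 0 0
  0 0 0 0 0
  0 0 0 0 7
  0 0 0 0 5
  0 0 0 0 0
Max pheromone 7 at (2,4)

Answer: (2,4)=7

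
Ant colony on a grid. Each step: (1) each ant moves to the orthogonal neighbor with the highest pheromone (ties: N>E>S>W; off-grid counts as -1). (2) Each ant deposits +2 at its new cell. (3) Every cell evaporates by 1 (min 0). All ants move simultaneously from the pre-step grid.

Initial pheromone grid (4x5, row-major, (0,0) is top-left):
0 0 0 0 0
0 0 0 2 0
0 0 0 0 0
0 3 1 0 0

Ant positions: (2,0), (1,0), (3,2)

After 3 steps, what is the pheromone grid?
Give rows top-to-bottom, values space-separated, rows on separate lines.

After step 1: ants at (1,0),(0,0),(3,1)
  1 0 0 0 0
  1 0 0 1 0
  0 0 0 0 0
  0 4 0 0 0
After step 2: ants at (0,0),(1,0),(2,1)
  2 0 0 0 0
  2 0 0 0 0
  0 1 0 0 0
  0 3 0 0 0
After step 3: ants at (1,0),(0,0),(3,1)
  3 0 0 0 0
  3 0 0 0 0
  0 0 0 0 0
  0 4 0 0 0

3 0 0 0 0
3 0 0 0 0
0 0 0 0 0
0 4 0 0 0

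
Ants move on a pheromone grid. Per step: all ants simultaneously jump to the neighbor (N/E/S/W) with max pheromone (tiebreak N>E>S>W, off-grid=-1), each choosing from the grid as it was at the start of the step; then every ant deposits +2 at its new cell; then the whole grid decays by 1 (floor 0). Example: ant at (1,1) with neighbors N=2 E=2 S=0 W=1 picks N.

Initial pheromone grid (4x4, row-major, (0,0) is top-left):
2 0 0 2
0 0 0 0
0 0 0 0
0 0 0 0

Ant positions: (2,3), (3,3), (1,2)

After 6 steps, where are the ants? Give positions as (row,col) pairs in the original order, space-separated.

Step 1: ant0:(2,3)->N->(1,3) | ant1:(3,3)->N->(2,3) | ant2:(1,2)->N->(0,2)
  grid max=1 at (0,0)
Step 2: ant0:(1,3)->N->(0,3) | ant1:(2,3)->N->(1,3) | ant2:(0,2)->E->(0,3)
  grid max=4 at (0,3)
Step 3: ant0:(0,3)->S->(1,3) | ant1:(1,3)->N->(0,3) | ant2:(0,3)->S->(1,3)
  grid max=5 at (0,3)
Step 4: ant0:(1,3)->N->(0,3) | ant1:(0,3)->S->(1,3) | ant2:(1,3)->N->(0,3)
  grid max=8 at (0,3)
Step 5: ant0:(0,3)->S->(1,3) | ant1:(1,3)->N->(0,3) | ant2:(0,3)->S->(1,3)
  grid max=9 at (0,3)
Step 6: ant0:(1,3)->N->(0,3) | ant1:(0,3)->S->(1,3) | ant2:(1,3)->N->(0,3)
  grid max=12 at (0,3)

(0,3) (1,3) (0,3)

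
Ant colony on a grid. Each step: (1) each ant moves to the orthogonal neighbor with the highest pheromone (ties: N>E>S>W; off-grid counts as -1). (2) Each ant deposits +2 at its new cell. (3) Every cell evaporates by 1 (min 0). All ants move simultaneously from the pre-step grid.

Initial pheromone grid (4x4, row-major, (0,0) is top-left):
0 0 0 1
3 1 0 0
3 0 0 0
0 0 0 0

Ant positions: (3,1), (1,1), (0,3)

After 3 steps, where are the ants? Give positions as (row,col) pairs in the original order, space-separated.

Step 1: ant0:(3,1)->N->(2,1) | ant1:(1,1)->W->(1,0) | ant2:(0,3)->S->(1,3)
  grid max=4 at (1,0)
Step 2: ant0:(2,1)->W->(2,0) | ant1:(1,0)->S->(2,0) | ant2:(1,3)->N->(0,3)
  grid max=5 at (2,0)
Step 3: ant0:(2,0)->N->(1,0) | ant1:(2,0)->N->(1,0) | ant2:(0,3)->S->(1,3)
  grid max=6 at (1,0)

(1,0) (1,0) (1,3)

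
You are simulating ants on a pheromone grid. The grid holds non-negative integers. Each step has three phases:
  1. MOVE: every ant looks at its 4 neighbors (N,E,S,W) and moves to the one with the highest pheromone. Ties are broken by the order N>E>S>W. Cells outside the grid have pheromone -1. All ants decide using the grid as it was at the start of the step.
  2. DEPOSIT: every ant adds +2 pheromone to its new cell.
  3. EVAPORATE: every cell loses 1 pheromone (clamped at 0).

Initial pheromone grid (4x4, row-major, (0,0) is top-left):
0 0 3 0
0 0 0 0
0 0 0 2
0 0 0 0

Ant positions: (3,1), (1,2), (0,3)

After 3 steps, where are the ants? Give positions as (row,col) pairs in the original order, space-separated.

Step 1: ant0:(3,1)->N->(2,1) | ant1:(1,2)->N->(0,2) | ant2:(0,3)->W->(0,2)
  grid max=6 at (0,2)
Step 2: ant0:(2,1)->N->(1,1) | ant1:(0,2)->E->(0,3) | ant2:(0,2)->E->(0,3)
  grid max=5 at (0,2)
Step 3: ant0:(1,1)->N->(0,1) | ant1:(0,3)->W->(0,2) | ant2:(0,3)->W->(0,2)
  grid max=8 at (0,2)

(0,1) (0,2) (0,2)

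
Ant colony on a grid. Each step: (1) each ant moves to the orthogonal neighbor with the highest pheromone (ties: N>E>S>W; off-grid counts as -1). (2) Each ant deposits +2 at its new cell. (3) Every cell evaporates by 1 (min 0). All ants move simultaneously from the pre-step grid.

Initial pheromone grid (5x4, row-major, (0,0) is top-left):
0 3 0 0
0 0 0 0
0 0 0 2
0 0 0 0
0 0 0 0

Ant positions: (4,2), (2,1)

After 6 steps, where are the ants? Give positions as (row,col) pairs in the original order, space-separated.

Step 1: ant0:(4,2)->N->(3,2) | ant1:(2,1)->N->(1,1)
  grid max=2 at (0,1)
Step 2: ant0:(3,2)->N->(2,2) | ant1:(1,1)->N->(0,1)
  grid max=3 at (0,1)
Step 3: ant0:(2,2)->N->(1,2) | ant1:(0,1)->E->(0,2)
  grid max=2 at (0,1)
Step 4: ant0:(1,2)->N->(0,2) | ant1:(0,2)->W->(0,1)
  grid max=3 at (0,1)
Step 5: ant0:(0,2)->W->(0,1) | ant1:(0,1)->E->(0,2)
  grid max=4 at (0,1)
Step 6: ant0:(0,1)->E->(0,2) | ant1:(0,2)->W->(0,1)
  grid max=5 at (0,1)

(0,2) (0,1)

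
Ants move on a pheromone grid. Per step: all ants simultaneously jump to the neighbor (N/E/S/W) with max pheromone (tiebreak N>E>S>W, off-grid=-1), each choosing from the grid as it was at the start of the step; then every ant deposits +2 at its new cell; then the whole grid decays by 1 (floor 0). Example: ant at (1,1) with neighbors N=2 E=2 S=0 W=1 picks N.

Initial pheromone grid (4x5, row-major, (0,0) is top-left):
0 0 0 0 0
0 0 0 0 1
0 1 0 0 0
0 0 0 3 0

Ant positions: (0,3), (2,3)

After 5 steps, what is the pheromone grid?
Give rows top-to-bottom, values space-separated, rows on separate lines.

After step 1: ants at (0,4),(3,3)
  0 0 0 0 1
  0 0 0 0 0
  0 0 0 0 0
  0 0 0 4 0
After step 2: ants at (1,4),(2,3)
  0 0 0 0 0
  0 0 0 0 1
  0 0 0 1 0
  0 0 0 3 0
After step 3: ants at (0,4),(3,3)
  0 0 0 0 1
  0 0 0 0 0
  0 0 0 0 0
  0 0 0 4 0
After step 4: ants at (1,4),(2,3)
  0 0 0 0 0
  0 0 0 0 1
  0 0 0 1 0
  0 0 0 3 0
After step 5: ants at (0,4),(3,3)
  0 0 0 0 1
  0 0 0 0 0
  0 0 0 0 0
  0 0 0 4 0

0 0 0 0 1
0 0 0 0 0
0 0 0 0 0
0 0 0 4 0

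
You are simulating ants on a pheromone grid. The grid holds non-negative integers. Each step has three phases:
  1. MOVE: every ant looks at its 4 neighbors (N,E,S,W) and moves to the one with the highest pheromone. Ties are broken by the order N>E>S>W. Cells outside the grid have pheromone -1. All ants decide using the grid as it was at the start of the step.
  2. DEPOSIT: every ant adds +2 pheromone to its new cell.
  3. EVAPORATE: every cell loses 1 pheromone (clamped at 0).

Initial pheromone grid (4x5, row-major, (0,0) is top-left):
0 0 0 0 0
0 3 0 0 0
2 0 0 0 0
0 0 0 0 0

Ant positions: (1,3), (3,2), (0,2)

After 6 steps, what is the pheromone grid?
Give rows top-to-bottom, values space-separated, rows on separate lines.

After step 1: ants at (0,3),(2,2),(0,3)
  0 0 0 3 0
  0 2 0 0 0
  1 0 1 0 0
  0 0 0 0 0
After step 2: ants at (0,4),(1,2),(0,4)
  0 0 0 2 3
  0 1 1 0 0
  0 0 0 0 0
  0 0 0 0 0
After step 3: ants at (0,3),(1,1),(0,3)
  0 0 0 5 2
  0 2 0 0 0
  0 0 0 0 0
  0 0 0 0 0
After step 4: ants at (0,4),(0,1),(0,4)
  0 1 0 4 5
  0 1 0 0 0
  0 0 0 0 0
  0 0 0 0 0
After step 5: ants at (0,3),(1,1),(0,3)
  0 0 0 7 4
  0 2 0 0 0
  0 0 0 0 0
  0 0 0 0 0
After step 6: ants at (0,4),(0,1),(0,4)
  0 1 0 6 7
  0 1 0 0 0
  0 0 0 0 0
  0 0 0 0 0

0 1 0 6 7
0 1 0 0 0
0 0 0 0 0
0 0 0 0 0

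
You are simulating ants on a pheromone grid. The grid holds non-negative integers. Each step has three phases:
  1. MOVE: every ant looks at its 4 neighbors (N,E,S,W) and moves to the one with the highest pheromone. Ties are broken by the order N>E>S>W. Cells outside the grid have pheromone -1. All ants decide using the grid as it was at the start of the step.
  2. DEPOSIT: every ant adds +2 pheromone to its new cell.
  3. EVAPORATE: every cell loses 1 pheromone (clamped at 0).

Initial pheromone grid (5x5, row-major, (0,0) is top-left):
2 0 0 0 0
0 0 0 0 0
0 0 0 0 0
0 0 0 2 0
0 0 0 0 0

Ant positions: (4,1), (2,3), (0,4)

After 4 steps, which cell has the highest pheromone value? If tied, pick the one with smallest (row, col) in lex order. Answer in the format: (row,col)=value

Answer: (3,3)=2

Derivation:
Step 1: ant0:(4,1)->N->(3,1) | ant1:(2,3)->S->(3,3) | ant2:(0,4)->S->(1,4)
  grid max=3 at (3,3)
Step 2: ant0:(3,1)->N->(2,1) | ant1:(3,3)->N->(2,3) | ant2:(1,4)->N->(0,4)
  grid max=2 at (3,3)
Step 3: ant0:(2,1)->N->(1,1) | ant1:(2,3)->S->(3,3) | ant2:(0,4)->S->(1,4)
  grid max=3 at (3,3)
Step 4: ant0:(1,1)->N->(0,1) | ant1:(3,3)->N->(2,3) | ant2:(1,4)->N->(0,4)
  grid max=2 at (3,3)
Final grid:
  0 1 0 0 1
  0 0 0 0 0
  0 0 0 1 0
  0 0 0 2 0
  0 0 0 0 0
Max pheromone 2 at (3,3)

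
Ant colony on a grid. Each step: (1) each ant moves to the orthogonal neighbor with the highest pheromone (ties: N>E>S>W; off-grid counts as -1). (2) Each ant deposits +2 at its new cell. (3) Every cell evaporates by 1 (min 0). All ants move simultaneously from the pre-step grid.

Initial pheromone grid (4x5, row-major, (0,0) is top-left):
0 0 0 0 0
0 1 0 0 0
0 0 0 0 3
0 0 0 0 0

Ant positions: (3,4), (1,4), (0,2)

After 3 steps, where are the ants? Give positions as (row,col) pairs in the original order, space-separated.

Step 1: ant0:(3,4)->N->(2,4) | ant1:(1,4)->S->(2,4) | ant2:(0,2)->E->(0,3)
  grid max=6 at (2,4)
Step 2: ant0:(2,4)->N->(1,4) | ant1:(2,4)->N->(1,4) | ant2:(0,3)->E->(0,4)
  grid max=5 at (2,4)
Step 3: ant0:(1,4)->S->(2,4) | ant1:(1,4)->S->(2,4) | ant2:(0,4)->S->(1,4)
  grid max=8 at (2,4)

(2,4) (2,4) (1,4)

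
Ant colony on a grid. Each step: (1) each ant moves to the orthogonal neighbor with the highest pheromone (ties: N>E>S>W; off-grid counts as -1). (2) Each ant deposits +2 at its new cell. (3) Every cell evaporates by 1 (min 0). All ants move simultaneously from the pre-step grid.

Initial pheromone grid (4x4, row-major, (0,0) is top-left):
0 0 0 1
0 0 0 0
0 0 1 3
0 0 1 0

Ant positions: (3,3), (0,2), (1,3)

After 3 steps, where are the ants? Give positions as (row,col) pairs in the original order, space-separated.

Step 1: ant0:(3,3)->N->(2,3) | ant1:(0,2)->E->(0,3) | ant2:(1,3)->S->(2,3)
  grid max=6 at (2,3)
Step 2: ant0:(2,3)->N->(1,3) | ant1:(0,3)->S->(1,3) | ant2:(2,3)->N->(1,3)
  grid max=5 at (1,3)
Step 3: ant0:(1,3)->S->(2,3) | ant1:(1,3)->S->(2,3) | ant2:(1,3)->S->(2,3)
  grid max=10 at (2,3)

(2,3) (2,3) (2,3)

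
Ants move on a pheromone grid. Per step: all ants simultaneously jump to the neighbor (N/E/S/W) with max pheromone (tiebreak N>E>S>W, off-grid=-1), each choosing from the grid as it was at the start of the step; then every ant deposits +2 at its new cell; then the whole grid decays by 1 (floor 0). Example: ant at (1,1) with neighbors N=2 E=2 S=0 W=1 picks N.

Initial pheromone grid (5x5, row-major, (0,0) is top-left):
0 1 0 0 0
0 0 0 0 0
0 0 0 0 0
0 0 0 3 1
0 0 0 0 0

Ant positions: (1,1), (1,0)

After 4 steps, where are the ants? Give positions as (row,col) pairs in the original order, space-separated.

Step 1: ant0:(1,1)->N->(0,1) | ant1:(1,0)->N->(0,0)
  grid max=2 at (0,1)
Step 2: ant0:(0,1)->W->(0,0) | ant1:(0,0)->E->(0,1)
  grid max=3 at (0,1)
Step 3: ant0:(0,0)->E->(0,1) | ant1:(0,1)->W->(0,0)
  grid max=4 at (0,1)
Step 4: ant0:(0,1)->W->(0,0) | ant1:(0,0)->E->(0,1)
  grid max=5 at (0,1)

(0,0) (0,1)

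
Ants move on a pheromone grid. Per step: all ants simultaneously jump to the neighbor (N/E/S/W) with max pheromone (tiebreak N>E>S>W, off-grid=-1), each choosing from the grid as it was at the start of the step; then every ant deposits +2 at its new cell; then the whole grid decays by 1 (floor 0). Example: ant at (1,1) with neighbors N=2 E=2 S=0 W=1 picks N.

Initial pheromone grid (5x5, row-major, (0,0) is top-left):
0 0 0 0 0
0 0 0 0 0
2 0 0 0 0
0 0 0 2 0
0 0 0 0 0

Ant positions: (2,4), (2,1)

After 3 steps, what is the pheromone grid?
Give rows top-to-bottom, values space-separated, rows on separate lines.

After step 1: ants at (1,4),(2,0)
  0 0 0 0 0
  0 0 0 0 1
  3 0 0 0 0
  0 0 0 1 0
  0 0 0 0 0
After step 2: ants at (0,4),(1,0)
  0 0 0 0 1
  1 0 0 0 0
  2 0 0 0 0
  0 0 0 0 0
  0 0 0 0 0
After step 3: ants at (1,4),(2,0)
  0 0 0 0 0
  0 0 0 0 1
  3 0 0 0 0
  0 0 0 0 0
  0 0 0 0 0

0 0 0 0 0
0 0 0 0 1
3 0 0 0 0
0 0 0 0 0
0 0 0 0 0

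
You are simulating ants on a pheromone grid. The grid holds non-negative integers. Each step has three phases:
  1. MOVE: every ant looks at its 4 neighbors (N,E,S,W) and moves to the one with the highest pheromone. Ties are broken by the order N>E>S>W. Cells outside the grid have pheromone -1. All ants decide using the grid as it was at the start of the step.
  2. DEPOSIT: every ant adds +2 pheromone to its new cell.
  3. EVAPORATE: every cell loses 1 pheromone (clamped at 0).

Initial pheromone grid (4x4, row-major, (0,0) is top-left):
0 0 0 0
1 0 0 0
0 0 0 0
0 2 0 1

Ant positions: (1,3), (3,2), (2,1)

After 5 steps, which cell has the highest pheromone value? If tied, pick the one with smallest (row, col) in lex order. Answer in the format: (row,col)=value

Answer: (3,1)=9

Derivation:
Step 1: ant0:(1,3)->N->(0,3) | ant1:(3,2)->W->(3,1) | ant2:(2,1)->S->(3,1)
  grid max=5 at (3,1)
Step 2: ant0:(0,3)->S->(1,3) | ant1:(3,1)->N->(2,1) | ant2:(3,1)->N->(2,1)
  grid max=4 at (3,1)
Step 3: ant0:(1,3)->N->(0,3) | ant1:(2,1)->S->(3,1) | ant2:(2,1)->S->(3,1)
  grid max=7 at (3,1)
Step 4: ant0:(0,3)->S->(1,3) | ant1:(3,1)->N->(2,1) | ant2:(3,1)->N->(2,1)
  grid max=6 at (3,1)
Step 5: ant0:(1,3)->N->(0,3) | ant1:(2,1)->S->(3,1) | ant2:(2,1)->S->(3,1)
  grid max=9 at (3,1)
Final grid:
  0 0 0 1
  0 0 0 0
  0 4 0 0
  0 9 0 0
Max pheromone 9 at (3,1)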